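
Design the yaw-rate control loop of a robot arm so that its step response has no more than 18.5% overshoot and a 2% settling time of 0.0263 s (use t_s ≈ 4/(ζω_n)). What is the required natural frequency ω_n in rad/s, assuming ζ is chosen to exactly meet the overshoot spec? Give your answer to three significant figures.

Inverting the overshoot relation: ζ = |ln 0.185|/√(π² + ln²0.185) = 0.473.
From t_s ≈ 4/(ζω_n): ω_n = 4/(ζ·t_s) = 4/(0.473·0.0263) = 321 rad/s.

ω_n ≈ 321 rad/s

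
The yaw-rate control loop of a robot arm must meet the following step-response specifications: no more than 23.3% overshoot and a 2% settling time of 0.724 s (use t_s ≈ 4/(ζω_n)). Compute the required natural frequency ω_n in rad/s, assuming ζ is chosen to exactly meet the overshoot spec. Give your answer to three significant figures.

ω_n ≈ 13.1 rad/s

ζ = −ln(OS)/√(π² + (ln OS)²). With OS = 0.233, ln OS = −1.457 and ζ = 1.457/3.463 = 0.421.
Then ω_n = 4/(ζ t_s) = 4/(0.421 × 0.724) = 13.1 rad/s.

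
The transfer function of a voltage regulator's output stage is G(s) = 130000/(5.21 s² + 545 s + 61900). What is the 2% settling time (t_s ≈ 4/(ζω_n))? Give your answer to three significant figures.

t_s ≈ 0.0765 s

Dividing through by 5.21: denominator becomes s² + 104.6 s + 11880.
So ω_n = √11880 = 109 rad/s and ζ = 104.6/(2·109) = 0.480.
t_s ≈ 4/(ζω_n) = 0.0765 s.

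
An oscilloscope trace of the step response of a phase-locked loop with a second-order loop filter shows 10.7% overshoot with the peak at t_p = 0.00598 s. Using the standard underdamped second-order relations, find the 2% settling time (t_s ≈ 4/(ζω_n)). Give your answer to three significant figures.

ζ from %OS: ζ = |ln 0.107|/√(π²+ln²0.107) = 0.580.
From t_p = π/ω_d, ω_d = π/0.00598 = 525 rad/s, so ω_n = ω_d/√(1−ζ²) = 645 rad/s.
t_s ≈ 4/(ζω_n) = 4/(0.580·645) = 0.0107 s.

t_s ≈ 0.0107 s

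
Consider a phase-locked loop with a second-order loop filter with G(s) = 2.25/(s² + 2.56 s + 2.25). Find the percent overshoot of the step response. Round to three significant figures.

Matching coefficients with s² + 2ζω_n s + ω_n² gives ω_n² = 2.25 ⇒ ω_n = 1.50 rad/s, and ζ = 2.56/(2ω_n) = 0.853.
%OS = 100 e^{−πζ/√(1−ζ²)} with ζ = 0.853 gives 0.585%.

%OS ≈ 0.585%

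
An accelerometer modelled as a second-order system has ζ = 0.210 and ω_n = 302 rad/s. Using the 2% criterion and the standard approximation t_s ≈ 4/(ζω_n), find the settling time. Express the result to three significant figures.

t_s ≈ 0.0631 s

t_s ≈ 4/(ζω_n) = 4/(0.210 × 302) = 0.0631 s.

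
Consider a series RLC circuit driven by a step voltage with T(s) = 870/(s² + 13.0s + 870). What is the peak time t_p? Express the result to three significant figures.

t_p ≈ 0.109 s

Matching coefficients with s² + 2ζω_n s + ω_n² gives ω_n² = 870 ⇒ ω_n = 29.5 rad/s, and ζ = 13.0/(2ω_n) = 0.220.
The damped frequency ω_d = ω_n√(1−ζ²) = 28.8 rad/s. Then t_p = π/ω_d = 0.109 s.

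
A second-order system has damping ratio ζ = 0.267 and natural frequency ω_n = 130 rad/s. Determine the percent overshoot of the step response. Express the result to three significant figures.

%OS ≈ 41.9%

For an underdamped second-order system, %OS = 100·exp(−πζ/√(1−ζ²)).
πζ/√(1−ζ²) = π·0.267/√(1−0.0713) = 0.8704, so %OS = 100·e^(−0.8704) = 41.9%.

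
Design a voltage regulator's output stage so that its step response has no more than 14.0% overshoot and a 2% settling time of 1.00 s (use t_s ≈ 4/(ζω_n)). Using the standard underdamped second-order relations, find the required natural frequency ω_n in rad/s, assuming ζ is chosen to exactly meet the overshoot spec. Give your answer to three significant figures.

From %OS = 100·exp(−πζ/√(1−ζ²)), invert to get ζ = −ln(OS)/√(π² + ln²(OS)) with OS = 0.140.
−ln 0.140 = 1.966, so ζ = 1.966/√(π² + 3.866) = 0.531.
Then ω_n = 4/(ζ t_s) = 4/(0.531 × 1.00) = 7.54 rad/s.

ω_n ≈ 7.54 rad/s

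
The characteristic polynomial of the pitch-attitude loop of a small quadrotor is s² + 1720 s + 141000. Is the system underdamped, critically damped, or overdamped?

overdamped

a² − 4b = 2400000 > 0 (two distinct real roots); the system is overdamped.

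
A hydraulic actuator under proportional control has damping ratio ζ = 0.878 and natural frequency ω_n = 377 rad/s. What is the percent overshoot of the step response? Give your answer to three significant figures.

%OS ≈ 0.314%

For an underdamped second-order system, %OS = 100·exp(−πζ/√(1−ζ²)).
πζ/√(1−ζ²) = π·0.878/√(1−0.771) = 5.763, so %OS = 100·e^(−5.763) = 0.314%.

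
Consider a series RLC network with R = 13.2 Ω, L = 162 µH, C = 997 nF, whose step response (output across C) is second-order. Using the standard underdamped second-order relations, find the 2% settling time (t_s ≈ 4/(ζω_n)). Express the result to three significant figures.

t_s ≈ 0.0000982 s

For a series RLC circuit (capacitor voltage as output), ω_n = 1/√(LC) = 1/√(162 µH · 997 nF) = 78700 rad/s.
ζ = (R/2)·√(C/L) = (13.2/2)·√(997 nF/162 µH) = 0.518.
t_s ≈ 4/(ζω_n) = 0.0000982 s.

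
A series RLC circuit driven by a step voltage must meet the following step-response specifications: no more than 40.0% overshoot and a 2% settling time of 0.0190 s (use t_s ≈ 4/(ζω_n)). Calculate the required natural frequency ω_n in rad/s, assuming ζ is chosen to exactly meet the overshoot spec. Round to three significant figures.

ω_n ≈ 752 rad/s

ζ = −ln(OS)/√(π² + (ln OS)²). With OS = 0.400, ln OS = −0.9163 and ζ = 0.9163/3.272 = 0.280.
Then ω_n = 4/(ζ t_s) = 4/(0.280 × 0.0190) = 752 rad/s.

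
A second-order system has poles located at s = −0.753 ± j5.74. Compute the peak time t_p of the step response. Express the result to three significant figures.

t_p = π/ω_d with ω_d = 5.74 (the imaginary part), so t_p = 0.547 s.

t_p ≈ 0.547 s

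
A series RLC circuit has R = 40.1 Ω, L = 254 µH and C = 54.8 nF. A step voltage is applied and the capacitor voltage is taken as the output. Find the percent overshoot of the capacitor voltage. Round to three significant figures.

For a series RLC circuit (capacitor voltage as output), ω_n = 1/√(LC) = 1/√(254 µH · 54.8 nF) = 268000 rad/s.
ζ = (R/2)·√(C/L) = (40.1/2)·√(54.8 nF/254 µH) = 0.295.
Overshoot: exp(−π·0.295/√(1−0.295²)) = 0.380, i.e. 38.0%.

%OS ≈ 38.0%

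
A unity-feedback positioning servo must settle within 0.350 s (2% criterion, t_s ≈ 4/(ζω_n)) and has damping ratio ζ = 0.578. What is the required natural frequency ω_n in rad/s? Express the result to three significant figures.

ω_n ≈ 19.8 rad/s

Rearranging t_s ≈ 4/(ζω_n) gives ω_n = 4/(ζ·t_s) = 4/(0.578 × 0.350) = 19.8 rad/s.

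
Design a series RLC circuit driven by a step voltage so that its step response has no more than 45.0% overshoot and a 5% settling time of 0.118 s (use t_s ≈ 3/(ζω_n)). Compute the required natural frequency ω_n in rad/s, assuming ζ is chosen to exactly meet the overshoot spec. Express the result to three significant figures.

ζ = −ln(OS)/√(π² + (ln OS)²). With OS = 0.450, ln OS = −0.7985 and ζ = 0.7985/3.241 = 0.246.
Then ω_n = 3/(ζ t_s) = 3/(0.246 × 0.118) = 103 rad/s.

ω_n ≈ 103 rad/s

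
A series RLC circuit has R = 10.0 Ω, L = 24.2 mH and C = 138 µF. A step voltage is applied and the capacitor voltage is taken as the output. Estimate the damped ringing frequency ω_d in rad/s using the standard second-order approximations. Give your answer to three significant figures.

ω_d ≈ 507 rad/s

For a series RLC circuit (capacitor voltage as output), ω_n = 1/√(LC) = 1/√(24.2 mH · 138 µF) = 547 rad/s.
ζ = (R/2)·√(C/L) = (10.0/2)·√(138 µF/24.2 mH) = 0.378.
ω_d = ω_n√(1−ζ²) = 507 rad/s.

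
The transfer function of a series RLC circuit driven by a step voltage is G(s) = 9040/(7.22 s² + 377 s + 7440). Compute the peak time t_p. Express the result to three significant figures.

t_p ≈ 0.168 s

Dividing through by 7.22: denominator becomes s² + 52.22 s + 1030.
So ω_n = √1030 = 32.1 rad/s and ζ = 52.22/(2·32.1) = 0.813.
ω_d = 32.1·√(1 − 0.813²) = 18.7 rad/s. t_p = π/ω_d = 0.168 s.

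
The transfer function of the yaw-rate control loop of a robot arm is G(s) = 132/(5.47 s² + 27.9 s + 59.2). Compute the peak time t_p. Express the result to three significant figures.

t_p ≈ 1.51 s

Dividing through by 5.47: denominator becomes s² + 5.101 s + 10.82.
So ω_n = √10.82 = 3.29 rad/s and ζ = 5.101/(2·3.29) = 0.775.
ω_d = ω_n√(1−ζ²) = 2.08 rad/s. t_p = π/ω_d = 1.51 s.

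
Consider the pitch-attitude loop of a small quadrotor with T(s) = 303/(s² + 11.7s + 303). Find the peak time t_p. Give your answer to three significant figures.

t_p ≈ 0.192 s

Comparing the denominator to s² + 2ζω_n s + ω_n²: ω_n = √303 = 17.4 rad/s, and 2ζω_n = 11.7 so ζ = 11.7/(2·17.4) = 0.336.
ω_d = ω_n√(1−ζ²) = 16.4 rad/s. Then t_p = π/ω_d = 0.192 s.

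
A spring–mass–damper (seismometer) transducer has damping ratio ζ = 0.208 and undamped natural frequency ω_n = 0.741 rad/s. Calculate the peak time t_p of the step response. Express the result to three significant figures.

The damped frequency is ω_d = ω_n√(1−ζ²) = 0.741·√(1−0.0433) = 0.725 rad/s.
Peak time t_p = π/ω_d = π/0.725 = 4.33 s.

t_p ≈ 4.33 s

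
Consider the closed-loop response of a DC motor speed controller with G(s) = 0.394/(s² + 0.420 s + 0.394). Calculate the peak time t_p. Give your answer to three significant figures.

t_p ≈ 5.31 s

Comparing the denominator to s² + 2ζω_n s + ω_n²: ω_n = √0.394 = 0.628 rad/s, and 2ζω_n = 0.420 so ζ = 0.420/(2·0.628) = 0.335.
ω_d = 0.628·√(1 − 0.335²) = 0.592 rad/s. Then t_p = π/ω_d = 5.31 s.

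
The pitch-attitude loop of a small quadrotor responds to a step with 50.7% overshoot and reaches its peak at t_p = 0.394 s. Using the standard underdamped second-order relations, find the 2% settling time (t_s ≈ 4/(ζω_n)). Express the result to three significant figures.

From the overshoot, ζ = −ln(OS)/√(π²+ln²(OS)) = 0.211.
t_p = π/ω_d ⇒ ω_d = 7.97 rad/s; then ω_n = ω_d/√(1−ζ²) = 8.16 rad/s.
t_s ≈ 4/(ζω_n) = 4/(0.211·8.16) = 2.32 s.

t_s ≈ 2.32 s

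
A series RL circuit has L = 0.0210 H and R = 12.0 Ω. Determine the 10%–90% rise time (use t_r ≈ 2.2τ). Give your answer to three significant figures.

τ = L/R = 0.0210/12.0 = 0.00175 s.
t_r ≈ 2.2τ = 0.00385 s.

t_r ≈ 0.00385 s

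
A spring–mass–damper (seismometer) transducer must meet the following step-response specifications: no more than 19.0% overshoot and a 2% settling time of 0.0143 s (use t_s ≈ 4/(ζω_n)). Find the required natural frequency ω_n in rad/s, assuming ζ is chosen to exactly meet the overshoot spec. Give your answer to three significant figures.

ω_n ≈ 599 rad/s

From %OS = 100·exp(−πζ/√(1−ζ²)), invert to get ζ = −ln(OS)/√(π² + ln²(OS)) with OS = 0.190.
−ln 0.190 = 1.661, so ζ = 1.661/√(π² + 2.758) = 0.467.
Then ω_n = 4/(ζ t_s) = 4/(0.467 × 0.0143) = 599 rad/s.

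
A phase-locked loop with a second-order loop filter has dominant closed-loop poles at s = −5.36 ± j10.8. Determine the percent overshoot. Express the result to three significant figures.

%OS ≈ 21.0%

The poles are at −σ ± jω_d with σ = 5.36 and ω_d = 10.8, so ω_n = √(σ²+ω_d²) = 12.1 rad/s and ζ = σ/ω_n = 0.445.
%OS = 100·exp(−πζ/√(1−ζ²)) = 21.0%.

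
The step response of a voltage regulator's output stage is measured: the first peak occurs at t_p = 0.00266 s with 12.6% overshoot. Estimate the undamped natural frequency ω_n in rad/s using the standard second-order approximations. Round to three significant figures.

ω_n ≈ 1410 rad/s

ζ from %OS: ζ = |ln 0.126|/√(π²+ln²0.126) = 0.550.
t_p = π/ω_d ⇒ ω_d = 1180 rad/s; then ω_n = ω_d/√(1−ζ²) = 1410 rad/s.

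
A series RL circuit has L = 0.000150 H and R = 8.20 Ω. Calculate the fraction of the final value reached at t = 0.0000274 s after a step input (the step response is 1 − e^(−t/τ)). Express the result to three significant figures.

y/y_∞ ≈ 0.776

τ = L/R = 0.000150/8.20 = 0.0000183 s.
y(t)/y_∞ = 1 − e^(−t/τ) = 1 − e^(−0.0000274/0.0000183) = 1 − e^(−1.50) = 0.776.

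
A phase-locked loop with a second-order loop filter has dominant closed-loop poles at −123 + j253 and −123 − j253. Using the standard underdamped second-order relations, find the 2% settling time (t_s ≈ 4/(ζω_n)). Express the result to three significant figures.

For poles at −σ ± jω_d, ζω_n = σ = 123, so t_s ≈ 4/σ = 0.0325 s.

t_s ≈ 0.0325 s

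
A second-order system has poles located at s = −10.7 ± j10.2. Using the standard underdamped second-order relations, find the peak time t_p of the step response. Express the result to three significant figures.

t_p = π/ω_d with ω_d = 10.2 (the imaginary part), so t_p = 0.308 s.

t_p ≈ 0.308 s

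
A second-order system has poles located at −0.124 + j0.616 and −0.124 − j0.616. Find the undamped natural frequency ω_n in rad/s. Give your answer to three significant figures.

|pole| = ω_n = √(0.124² + 0.616²) = 0.628 rad/s; ζ = cos θ = σ/ω_n = 0.197.

ω_n ≈ 0.628 rad/s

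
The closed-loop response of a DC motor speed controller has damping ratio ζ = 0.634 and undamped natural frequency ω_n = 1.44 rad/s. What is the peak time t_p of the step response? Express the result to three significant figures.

t_p ≈ 2.82 s

The damped frequency is ω_d = ω_n√(1−ζ²) = 1.44·√(1−0.402) = 1.11 rad/s.
Peak time t_p = π/ω_d = π/1.11 = 2.82 s.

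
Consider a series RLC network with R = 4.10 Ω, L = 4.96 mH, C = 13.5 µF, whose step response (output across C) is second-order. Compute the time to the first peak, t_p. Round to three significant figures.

For a series RLC circuit (capacitor voltage as output), ω_n = 1/√(LC) = 1/√(4.96 mH · 13.5 µF) = 3860 rad/s.
ζ = (R/2)·√(C/L) = (4.10/2)·√(13.5 µF/4.96 mH) = 0.107.
The damped frequency ω_d = ω_n√(1−ζ²) = 3840 rad/s. t_p = π/ω_d = 0.000818 s.

t_p ≈ 0.000818 s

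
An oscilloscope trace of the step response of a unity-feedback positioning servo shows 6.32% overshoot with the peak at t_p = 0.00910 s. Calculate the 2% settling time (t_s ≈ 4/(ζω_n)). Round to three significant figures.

The overshoot fixes ζ = −ln(OS)/√(π²+ln²(OS)) = 0.660.
From t_p = π/ω_d, ω_d = π/0.00910 = 345 rad/s, so ω_n = ω_d/√(1−ζ²) = 460 rad/s.
t_s ≈ 4/(ζω_n) = 4/(0.660·460) = 0.0132 s.

t_s ≈ 0.0132 s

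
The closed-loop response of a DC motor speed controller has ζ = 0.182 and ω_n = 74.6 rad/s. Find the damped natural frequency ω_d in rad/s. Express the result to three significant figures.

ω_d = ω_n√(1−ζ²) = 74.6·√0.967 = 73.4 rad/s.

ω_d ≈ 73.4 rad/s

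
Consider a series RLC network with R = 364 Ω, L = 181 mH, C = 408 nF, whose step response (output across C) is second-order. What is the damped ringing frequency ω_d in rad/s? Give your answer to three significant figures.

ω_d ≈ 3540 rad/s

For a series RLC circuit (capacitor voltage as output), ω_n = 1/√(LC) = 1/√(181 mH · 408 nF) = 3680 rad/s.
ζ = (R/2)·√(C/L) = (364/2)·√(408 nF/181 mH) = 0.273.
ω_d = 3680·√(1 − 0.273²) = 3540 rad/s.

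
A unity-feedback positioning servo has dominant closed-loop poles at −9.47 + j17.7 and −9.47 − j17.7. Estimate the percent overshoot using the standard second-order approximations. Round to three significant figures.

%OS ≈ 18.6%

|pole| = ω_n = √(9.47² + 17.7²) = 20.1 rad/s; ζ = cos θ = σ/ω_n = 0.472.
%OS = 100·exp(−πζ/√(1−ζ²)) = 18.6%.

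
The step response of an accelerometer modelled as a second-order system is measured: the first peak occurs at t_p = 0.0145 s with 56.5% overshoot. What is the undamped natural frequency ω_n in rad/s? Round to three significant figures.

ω_n ≈ 220 rad/s

From the overshoot, ζ = −ln(OS)/√(π²+ln²(OS)) = 0.179.
t_p = π/ω_d ⇒ ω_d = 217 rad/s; then ω_n = ω_d/√(1−ζ²) = 220 rad/s.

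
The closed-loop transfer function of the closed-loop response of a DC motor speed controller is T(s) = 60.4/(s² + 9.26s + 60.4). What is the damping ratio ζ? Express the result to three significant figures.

ζ ≈ 0.596

ω_n = √60.4 = 7.77 rad/s; ζ = 9.26/(2·7.77) = 0.596.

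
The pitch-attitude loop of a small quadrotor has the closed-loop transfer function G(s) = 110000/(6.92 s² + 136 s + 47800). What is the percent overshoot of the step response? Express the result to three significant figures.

%OS ≈ 68.8%

Dividing through by 6.92: denominator becomes s² + 19.65 s + 6908.
So ω_n = √6908 = 83.1 rad/s and ζ = 19.65/(2·83.1) = 0.118.
%OS = 100·exp(−πζ/√(1−ζ²)) = 68.8%.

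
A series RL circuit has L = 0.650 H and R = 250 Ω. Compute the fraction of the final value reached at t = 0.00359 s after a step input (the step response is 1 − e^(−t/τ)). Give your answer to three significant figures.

τ = L/R = 0.650/250 = 0.00260 s.
y(t)/y_∞ = 1 − e^(−t/τ) = 1 − e^(−0.00359/0.00260) = 1 − e^(−1.38) = 0.749.

y/y_∞ ≈ 0.749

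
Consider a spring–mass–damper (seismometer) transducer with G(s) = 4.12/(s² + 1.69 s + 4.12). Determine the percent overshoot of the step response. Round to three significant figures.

ω_n = √4.12 = 2.03 rad/s; ζ = 1.69/(2·2.03) = 0.416.
Overshoot: exp(−π·0.416/√(1−0.416²)) = 0.237, i.e. 23.7%.

%OS ≈ 23.7%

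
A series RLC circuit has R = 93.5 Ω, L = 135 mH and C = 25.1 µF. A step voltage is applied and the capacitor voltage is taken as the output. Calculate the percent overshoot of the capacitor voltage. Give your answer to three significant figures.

%OS ≈ 7.43%

For a series RLC circuit (capacitor voltage as output), ω_n = 1/√(LC) = 1/√(135 mH · 25.1 µF) = 543 rad/s.
ζ = (R/2)·√(C/L) = (93.5/2)·√(25.1 µF/135 mH) = 0.637.
Overshoot: exp(−π·0.637/√(1−0.637²)) = 0.0743, i.e. 7.43%.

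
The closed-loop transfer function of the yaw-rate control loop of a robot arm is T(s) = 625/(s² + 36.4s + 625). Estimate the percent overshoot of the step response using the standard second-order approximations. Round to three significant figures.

%OS ≈ 3.56%

Matching coefficients with s² + 2ζω_n s + ω_n² gives ω_n² = 625 ⇒ ω_n = 25.0 rad/s, and ζ = 36.4/(2ω_n) = 0.728.
%OS = 100 e^{−πζ/√(1−ζ²)} with ζ = 0.728 gives 3.56%.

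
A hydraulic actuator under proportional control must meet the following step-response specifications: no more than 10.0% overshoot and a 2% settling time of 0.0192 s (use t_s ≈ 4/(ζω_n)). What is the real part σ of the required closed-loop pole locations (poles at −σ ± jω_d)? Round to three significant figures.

The settling-time spec alone fixes σ = ζω_n = 4/t_s = 4/0.0192 = 208.
(Overshoot then fixes ζ = 0.591 and hence ω_d = σ·√(1−ζ²)/ζ = 284 rad/s.)

σ ≈ 208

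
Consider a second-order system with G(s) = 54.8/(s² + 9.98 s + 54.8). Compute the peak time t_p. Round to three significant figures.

t_p ≈ 0.575 s

ω_n = √54.8 = 7.40 rad/s; ζ = 9.98/(2·7.40) = 0.674.
ω_d = ω_n√(1−ζ²) = 5.47 rad/s. Then t_p = π/ω_d = 0.575 s.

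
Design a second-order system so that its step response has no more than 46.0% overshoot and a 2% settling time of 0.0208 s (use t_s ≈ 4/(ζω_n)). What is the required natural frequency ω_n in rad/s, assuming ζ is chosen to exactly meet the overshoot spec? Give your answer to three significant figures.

ω_n ≈ 801 rad/s

From %OS = 100·exp(−πζ/√(1−ζ²)), invert to get ζ = −ln(OS)/√(π² + ln²(OS)) with OS = 0.460.
−ln 0.460 = 0.7765, so ζ = 0.7765/√(π² + 0.6030) = 0.240.
From t_s ≈ 4/(ζω_n): ω_n = 4/(ζ·t_s) = 4/(0.240·0.0208) = 801 rad/s.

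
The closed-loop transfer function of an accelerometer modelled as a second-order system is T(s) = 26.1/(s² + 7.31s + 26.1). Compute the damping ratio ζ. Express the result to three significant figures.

Matching coefficients with s² + 2ζω_n s + ω_n² gives ω_n² = 26.1 ⇒ ω_n = 5.11 rad/s, and ζ = 7.31/(2ω_n) = 0.715.

ζ ≈ 0.715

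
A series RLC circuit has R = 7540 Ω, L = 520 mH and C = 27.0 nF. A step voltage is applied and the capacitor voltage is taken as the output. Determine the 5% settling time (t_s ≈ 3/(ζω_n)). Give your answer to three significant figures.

t_s ≈ 0.000414 s

For a series RLC circuit (capacitor voltage as output), ω_n = 1/√(LC) = 1/√(520 mH · 27.0 nF) = 8440 rad/s.
ζ = (R/2)·√(C/L) = (7540/2)·√(27.0 nF/520 mH) = 0.859.
t_s ≈ 3/(ζω_n) = 0.000414 s.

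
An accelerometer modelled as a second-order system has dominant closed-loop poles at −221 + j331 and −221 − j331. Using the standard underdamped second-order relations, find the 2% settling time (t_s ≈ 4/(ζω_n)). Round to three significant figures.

For poles at −σ ± jω_d, ζω_n = σ = 221, so t_s ≈ 4/σ = 0.0181 s.

t_s ≈ 0.0181 s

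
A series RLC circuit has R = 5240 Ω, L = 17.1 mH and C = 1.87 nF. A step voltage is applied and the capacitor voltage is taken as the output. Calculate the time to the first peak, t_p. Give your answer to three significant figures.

For a series RLC circuit (capacitor voltage as output), ω_n = 1/√(LC) = 1/√(17.1 mH · 1.87 nF) = 177000 rad/s.
ζ = (R/2)·√(C/L) = (5240/2)·√(1.87 nF/17.1 mH) = 0.866.
The damped frequency ω_d = ω_n√(1−ζ²) = 88300 rad/s. t_p = π/ω_d = 0.0000356 s.

t_p ≈ 0.0000356 s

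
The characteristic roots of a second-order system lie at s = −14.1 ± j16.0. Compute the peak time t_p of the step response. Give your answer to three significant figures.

t_p ≈ 0.196 s

t_p = π/ω_d with ω_d = 16.0 (the imaginary part), so t_p = 0.196 s.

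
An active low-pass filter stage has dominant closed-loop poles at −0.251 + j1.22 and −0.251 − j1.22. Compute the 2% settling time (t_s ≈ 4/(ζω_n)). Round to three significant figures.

For poles at −σ ± jω_d, ζω_n = σ = 0.251, so t_s ≈ 4/σ = 15.9 s.

t_s ≈ 15.9 s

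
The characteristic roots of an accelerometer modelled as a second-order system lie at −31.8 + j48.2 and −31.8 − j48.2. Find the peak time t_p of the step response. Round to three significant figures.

t_p = π/ω_d with ω_d = 48.2 (the imaginary part), so t_p = 0.0652 s.

t_p ≈ 0.0652 s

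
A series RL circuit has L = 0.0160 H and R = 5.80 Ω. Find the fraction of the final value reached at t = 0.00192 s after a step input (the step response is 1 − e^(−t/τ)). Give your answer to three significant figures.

τ = L/R = 0.0160/5.80 = 0.00276 s.
y(t)/y_∞ = 1 − e^(−t/τ) = 1 − e^(−0.00192/0.00276) = 1 − e^(−0.696) = 0.501.

y/y_∞ ≈ 0.501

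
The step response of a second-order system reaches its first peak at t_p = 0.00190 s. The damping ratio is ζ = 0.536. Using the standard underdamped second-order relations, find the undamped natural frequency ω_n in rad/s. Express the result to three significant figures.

Peak time t_p = π/ω_d, so ω_d = π/t_p = π/0.00190 = 1650 rad/s.
ω_n = ω_d/√(1−ζ²) = 1650/√0.713 = 1960 rad/s.

ω_n ≈ 1960 rad/s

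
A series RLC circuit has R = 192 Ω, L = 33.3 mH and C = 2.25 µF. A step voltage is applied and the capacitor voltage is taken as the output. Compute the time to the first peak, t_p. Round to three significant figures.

For a series RLC circuit (capacitor voltage as output), ω_n = 1/√(LC) = 1/√(33.3 mH · 2.25 µF) = 3650 rad/s.
ζ = (R/2)·√(C/L) = (192/2)·√(2.25 µF/33.3 mH) = 0.789.
ω_d = 3650·√(1 − 0.789²) = 2240 rad/s. t_p = π/ω_d = 0.00140 s.

t_p ≈ 0.00140 s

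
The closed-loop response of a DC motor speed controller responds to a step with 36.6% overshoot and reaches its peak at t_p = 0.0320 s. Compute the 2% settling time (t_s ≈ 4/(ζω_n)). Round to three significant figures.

The overshoot fixes ζ = −ln(OS)/√(π²+ln²(OS)) = 0.305.
t_p = π/ω_d ⇒ ω_d = 98.2 rad/s; then ω_n = ω_d/√(1−ζ²) = 103 rad/s.
t_s ≈ 4/(ζω_n) = 4/(0.305·103) = 0.127 s.

t_s ≈ 0.127 s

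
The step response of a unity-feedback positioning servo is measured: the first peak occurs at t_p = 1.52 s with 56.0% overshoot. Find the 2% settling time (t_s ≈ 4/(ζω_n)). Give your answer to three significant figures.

t_s ≈ 10.5 s

From the overshoot, ζ = −ln(OS)/√(π²+ln²(OS)) = 0.181.
t_p = π/ω_d ⇒ ω_d = 2.07 rad/s; then ω_n = ω_d/√(1−ζ²) = 2.10 rad/s.
t_s ≈ 4/(ζω_n) = 4/(0.181·2.10) = 10.5 s.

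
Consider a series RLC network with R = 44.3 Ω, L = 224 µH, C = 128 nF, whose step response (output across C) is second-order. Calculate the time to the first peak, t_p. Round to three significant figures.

For a series RLC circuit (capacitor voltage as output), ω_n = 1/√(LC) = 1/√(224 µH · 128 nF) = 187000 rad/s.
ζ = (R/2)·√(C/L) = (44.3/2)·√(128 nF/224 µH) = 0.529.
ω_d = 187000·√(1 − 0.529²) = 158000 rad/s. t_p = π/ω_d = 0.0000198 s.

t_p ≈ 0.0000198 s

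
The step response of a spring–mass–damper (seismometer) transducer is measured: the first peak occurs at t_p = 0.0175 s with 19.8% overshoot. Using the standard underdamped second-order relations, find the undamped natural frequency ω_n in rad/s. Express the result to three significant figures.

The overshoot fixes ζ = −ln(OS)/√(π²+ln²(OS)) = 0.458.
t_p = π/ω_d ⇒ ω_d = 180 rad/s; then ω_n = ω_d/√(1−ζ²) = 202 rad/s.

ω_n ≈ 202 rad/s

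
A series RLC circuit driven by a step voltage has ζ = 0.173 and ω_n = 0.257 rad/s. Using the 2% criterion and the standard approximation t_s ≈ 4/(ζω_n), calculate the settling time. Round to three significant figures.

t_s ≈ 90.0 s

t_s ≈ 4/(ζω_n) = 4/(0.173 × 0.257) = 90.0 s.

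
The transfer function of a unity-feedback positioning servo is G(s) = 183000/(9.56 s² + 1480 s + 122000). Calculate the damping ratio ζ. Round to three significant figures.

Dividing through by 9.56: denominator becomes s² + 154.8 s + 12760.
So ω_n = √12760 = 113 rad/s and ζ = 154.8/(2·113) = 0.685.

ζ ≈ 0.685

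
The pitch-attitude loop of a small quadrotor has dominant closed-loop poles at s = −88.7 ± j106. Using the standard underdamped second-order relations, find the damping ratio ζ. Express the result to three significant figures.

ζ ≈ 0.642

With σ = 88.7, ω_d = 106: ω_n = √(σ²+ω_d²) = 138 rad/s, ζ = σ/ω_n = 0.642.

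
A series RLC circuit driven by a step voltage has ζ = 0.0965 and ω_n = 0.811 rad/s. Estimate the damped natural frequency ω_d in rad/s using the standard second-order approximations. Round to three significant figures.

ω_d = ω_n√(1−ζ²) = 0.811·√0.991 = 0.807 rad/s.

ω_d ≈ 0.807 rad/s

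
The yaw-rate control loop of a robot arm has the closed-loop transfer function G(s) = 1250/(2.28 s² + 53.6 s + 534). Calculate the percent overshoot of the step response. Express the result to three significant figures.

%OS ≈ 2.31%

Dividing through by 2.28: denominator becomes s² + 23.51 s + 234.2.
So ω_n = √234.2 = 15.3 rad/s and ζ = 23.51/(2·15.3) = 0.768.
%OS = 100 e^{−πζ/√(1−ζ²)} with ζ = 0.768 gives 2.31%.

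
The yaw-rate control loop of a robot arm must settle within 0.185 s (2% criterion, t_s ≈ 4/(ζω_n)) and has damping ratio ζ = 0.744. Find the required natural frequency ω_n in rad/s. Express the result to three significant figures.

Rearranging t_s ≈ 4/(ζω_n) gives ω_n = 4/(ζ·t_s) = 4/(0.744 × 0.185) = 29.1 rad/s.

ω_n ≈ 29.1 rad/s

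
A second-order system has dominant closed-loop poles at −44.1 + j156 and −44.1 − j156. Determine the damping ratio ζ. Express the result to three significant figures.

|pole| = ω_n = √(44.1² + 156²) = 162 rad/s; ζ = cos θ = σ/ω_n = 0.272.

ζ ≈ 0.272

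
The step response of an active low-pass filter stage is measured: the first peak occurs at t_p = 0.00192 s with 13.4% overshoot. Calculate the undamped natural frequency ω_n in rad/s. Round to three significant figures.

ω_n ≈ 1940 rad/s

From the overshoot, ζ = −ln(OS)/√(π²+ln²(OS)) = 0.539.
From t_p = π/ω_d, ω_d = π/0.00192 = 1640 rad/s, so ω_n = ω_d/√(1−ζ²) = 1940 rad/s.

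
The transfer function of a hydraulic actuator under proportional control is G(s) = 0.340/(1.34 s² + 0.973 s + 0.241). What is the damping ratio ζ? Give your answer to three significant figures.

ζ ≈ 0.856

Dividing through by 1.34: denominator becomes s² + 0.7261 s + 0.1799.
So ω_n = √0.1799 = 0.424 rad/s and ζ = 0.7261/(2·0.424) = 0.856.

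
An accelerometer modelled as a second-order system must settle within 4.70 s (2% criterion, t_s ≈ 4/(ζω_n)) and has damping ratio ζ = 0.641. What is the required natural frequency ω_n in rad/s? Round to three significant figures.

ω_n ≈ 1.33 rad/s

Rearranging t_s ≈ 4/(ζω_n) gives ω_n = 4/(ζ·t_s) = 4/(0.641 × 4.70) = 1.33 rad/s.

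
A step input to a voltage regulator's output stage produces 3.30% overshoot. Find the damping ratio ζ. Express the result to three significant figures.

ζ ≈ 0.736

ζ = −ln(OS)/√(π² + (ln OS)²). With OS = 0.0330, ln OS = −3.411 and ζ = 3.411/4.637 = 0.736.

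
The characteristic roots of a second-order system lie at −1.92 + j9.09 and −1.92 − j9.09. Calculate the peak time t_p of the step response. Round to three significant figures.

t_p = π/ω_d with ω_d = 9.09 (the imaginary part), so t_p = 0.346 s.

t_p ≈ 0.346 s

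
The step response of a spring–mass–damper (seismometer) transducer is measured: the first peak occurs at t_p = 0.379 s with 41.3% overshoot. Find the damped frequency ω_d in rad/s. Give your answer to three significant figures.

t_p = π/ω_d, so ω_d = π/0.379 = 8.29 rad/s.

ω_d ≈ 8.29 rad/s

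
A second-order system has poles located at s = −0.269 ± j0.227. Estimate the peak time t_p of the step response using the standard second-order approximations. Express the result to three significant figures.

t_p = π/ω_d with ω_d = 0.227 (the imaginary part), so t_p = 13.8 s.

t_p ≈ 13.8 s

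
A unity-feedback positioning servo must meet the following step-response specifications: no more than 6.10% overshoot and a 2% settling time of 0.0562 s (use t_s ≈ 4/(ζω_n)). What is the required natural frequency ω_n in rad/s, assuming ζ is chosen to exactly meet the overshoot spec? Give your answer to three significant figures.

ζ = −ln(OS)/√(π² + (ln OS)²). With OS = 0.0610, ln OS = −2.797 and ζ = 2.797/4.206 = 0.665.
From t_s ≈ 4/(ζω_n): ω_n = 4/(ζ·t_s) = 4/(0.665·0.0562) = 107 rad/s.

ω_n ≈ 107 rad/s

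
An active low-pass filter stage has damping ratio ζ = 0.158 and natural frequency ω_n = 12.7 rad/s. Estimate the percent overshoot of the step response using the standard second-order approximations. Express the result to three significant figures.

For an underdamped second-order system, %OS = 100·exp(−πζ/√(1−ζ²)).
πζ/√(1−ζ²) = π·0.158/√(1−0.0250) = 0.5027, so %OS = 100·e^(−0.5027) = 60.5%.

%OS ≈ 60.5%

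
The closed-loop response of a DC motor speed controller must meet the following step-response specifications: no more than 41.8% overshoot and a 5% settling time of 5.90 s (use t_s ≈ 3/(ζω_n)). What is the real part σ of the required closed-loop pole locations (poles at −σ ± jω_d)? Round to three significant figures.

The settling-time spec alone fixes σ = ζω_n = 3/t_s = 3/5.90 = 0.508.
(Overshoot then fixes ζ = 0.268 and hence ω_d = σ·√(1−ζ²)/ζ = 1.83 rad/s.)

σ ≈ 0.508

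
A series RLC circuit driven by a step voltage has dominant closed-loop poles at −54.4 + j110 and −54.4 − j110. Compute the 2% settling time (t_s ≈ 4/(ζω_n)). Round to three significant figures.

For poles at −σ ± jω_d, ζω_n = σ = 54.4, so t_s ≈ 4/σ = 0.0735 s.

t_s ≈ 0.0735 s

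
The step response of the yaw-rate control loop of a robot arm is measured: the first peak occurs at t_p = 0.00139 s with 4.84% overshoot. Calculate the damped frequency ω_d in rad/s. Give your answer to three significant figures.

ω_d ≈ 2260 rad/s

t_p = π/ω_d, so ω_d = π/0.00139 = 2260 rad/s.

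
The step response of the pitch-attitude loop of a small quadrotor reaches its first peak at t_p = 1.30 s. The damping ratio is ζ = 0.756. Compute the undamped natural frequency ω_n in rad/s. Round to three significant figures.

Peak time t_p = π/ω_d, so ω_d = π/t_p = π/1.30 = 2.42 rad/s.
ω_n = ω_d/√(1−ζ²) = 2.42/√0.428 = 3.69 rad/s.

ω_n ≈ 3.69 rad/s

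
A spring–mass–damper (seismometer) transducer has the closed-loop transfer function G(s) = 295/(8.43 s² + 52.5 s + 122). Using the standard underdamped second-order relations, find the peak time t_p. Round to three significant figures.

t_p ≈ 1.44 s

Dividing through by 8.43: denominator becomes s² + 6.228 s + 14.47.
So ω_n = √14.47 = 3.80 rad/s and ζ = 6.228/(2·3.80) = 0.819.
The damped frequency ω_d = ω_n√(1−ζ²) = 2.19 rad/s. t_p = π/ω_d = 1.44 s.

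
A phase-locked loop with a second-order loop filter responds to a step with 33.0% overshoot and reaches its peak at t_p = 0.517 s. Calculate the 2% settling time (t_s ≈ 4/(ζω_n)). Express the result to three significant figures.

ζ from %OS: ζ = |ln 0.330|/√(π²+ln²0.330) = 0.333.
t_p = π/ω_d ⇒ ω_d = 6.08 rad/s; then ω_n = ω_d/√(1−ζ²) = 6.44 rad/s.
t_s ≈ 4/(ζω_n) = 4/(0.333·6.44) = 1.87 s.

t_s ≈ 1.87 s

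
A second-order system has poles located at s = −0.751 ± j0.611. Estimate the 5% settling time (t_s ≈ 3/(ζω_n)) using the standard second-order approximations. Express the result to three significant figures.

For poles at −σ ± jω_d, ζω_n = σ = 0.751, so t_s ≈ 3/σ = 3.99 s.

t_s ≈ 3.99 s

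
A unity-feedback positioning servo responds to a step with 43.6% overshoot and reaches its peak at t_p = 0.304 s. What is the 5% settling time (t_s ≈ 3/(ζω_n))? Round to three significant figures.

t_s ≈ 1.10 s

ζ from %OS: ζ = |ln 0.436|/√(π²+ln²0.436) = 0.255.
t_p = π/ω_d ⇒ ω_d = 10.3 rad/s; then ω_n = ω_d/√(1−ζ²) = 10.7 rad/s.
t_s ≈ 3/(ζω_n) = 3/(0.255·10.7) = 1.10 s.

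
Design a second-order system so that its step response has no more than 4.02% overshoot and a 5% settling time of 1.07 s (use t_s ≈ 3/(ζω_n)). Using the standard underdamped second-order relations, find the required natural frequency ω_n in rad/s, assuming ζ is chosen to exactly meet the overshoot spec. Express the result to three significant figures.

ω_n ≈ 3.92 rad/s

Inverting the overshoot relation: ζ = |ln 0.0402|/√(π² + ln²0.0402) = 0.715.
From t_s ≈ 3/(ζω_n): ω_n = 3/(ζ·t_s) = 3/(0.715·1.07) = 3.92 rad/s.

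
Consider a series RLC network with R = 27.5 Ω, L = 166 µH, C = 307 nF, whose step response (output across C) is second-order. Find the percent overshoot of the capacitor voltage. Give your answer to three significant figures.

For a series RLC circuit (capacitor voltage as output), ω_n = 1/√(LC) = 1/√(166 µH · 307 nF) = 140000 rad/s.
ζ = (R/2)·√(C/L) = (27.5/2)·√(307 nF/166 µH) = 0.591.
%OS = 100·exp(−πζ/√(1−ζ²)) = 9.99%.

%OS ≈ 9.99%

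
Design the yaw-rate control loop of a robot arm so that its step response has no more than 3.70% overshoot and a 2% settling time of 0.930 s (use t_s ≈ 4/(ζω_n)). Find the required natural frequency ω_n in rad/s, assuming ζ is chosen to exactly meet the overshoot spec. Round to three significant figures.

ω_n ≈ 5.94 rad/s

Inverting the overshoot relation: ζ = |ln 0.0370|/√(π² + ln²0.0370) = 0.724.
From t_s ≈ 4/(ζω_n): ω_n = 4/(ζ·t_s) = 4/(0.724·0.930) = 5.94 rad/s.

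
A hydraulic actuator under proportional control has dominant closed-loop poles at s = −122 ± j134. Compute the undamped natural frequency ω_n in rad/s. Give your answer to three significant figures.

ω_n ≈ 181 rad/s

The poles are at −σ ± jω_d with σ = 122 and ω_d = 134, so ω_n = √(σ²+ω_d²) = 181 rad/s and ζ = σ/ω_n = 0.673.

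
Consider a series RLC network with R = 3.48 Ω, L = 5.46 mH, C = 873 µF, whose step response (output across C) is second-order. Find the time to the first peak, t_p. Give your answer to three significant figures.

For a series RLC circuit (capacitor voltage as output), ω_n = 1/√(LC) = 1/√(5.46 mH · 873 µF) = 458 rad/s.
ζ = (R/2)·√(C/L) = (3.48/2)·√(873 µF/5.46 mH) = 0.696.
ω_d = ω_n√(1−ζ²) = 329 rad/s. t_p = π/ω_d = 0.00955 s.

t_p ≈ 0.00955 s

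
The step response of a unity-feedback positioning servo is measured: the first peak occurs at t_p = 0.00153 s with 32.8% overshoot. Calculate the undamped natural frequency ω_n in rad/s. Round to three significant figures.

ζ from %OS: ζ = |ln 0.328|/√(π²+ln²0.328) = 0.334.
t_p = π/ω_d ⇒ ω_d = 2050 rad/s; then ω_n = ω_d/√(1−ζ²) = 2180 rad/s.

ω_n ≈ 2180 rad/s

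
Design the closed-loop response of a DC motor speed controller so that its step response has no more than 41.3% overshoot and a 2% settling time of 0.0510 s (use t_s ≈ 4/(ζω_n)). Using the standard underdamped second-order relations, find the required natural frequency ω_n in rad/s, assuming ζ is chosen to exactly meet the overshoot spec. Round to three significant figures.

Inverting the overshoot relation: ζ = |ln 0.413|/√(π² + ln²0.413) = 0.271.
From t_s ≈ 4/(ζω_n): ω_n = 4/(ζ·t_s) = 4/(0.271·0.0510) = 289 rad/s.

ω_n ≈ 289 rad/s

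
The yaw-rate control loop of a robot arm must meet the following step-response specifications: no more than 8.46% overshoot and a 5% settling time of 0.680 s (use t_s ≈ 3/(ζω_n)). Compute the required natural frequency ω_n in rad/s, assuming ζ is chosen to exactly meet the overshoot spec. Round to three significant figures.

ζ = −ln(OS)/√(π² + (ln OS)²). With OS = 0.0846, ln OS = −2.470 and ζ = 2.470/3.996 = 0.618.
Then ω_n = 3/(ζ t_s) = 3/(0.618 × 0.680) = 7.14 rad/s.

ω_n ≈ 7.14 rad/s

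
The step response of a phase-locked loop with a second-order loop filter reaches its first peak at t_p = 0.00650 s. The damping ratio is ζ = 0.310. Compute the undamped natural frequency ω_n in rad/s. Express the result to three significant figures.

Peak time t_p = π/ω_d, so ω_d = π/t_p = π/0.00650 = 483 rad/s.
ω_n = ω_d/√(1−ζ²) = 483/√0.904 = 508 rad/s.

ω_n ≈ 508 rad/s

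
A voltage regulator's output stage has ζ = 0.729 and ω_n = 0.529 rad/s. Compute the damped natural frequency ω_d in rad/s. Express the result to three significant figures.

ω_d = ω_n√(1−ζ²) = 0.529·√0.469 = 0.362 rad/s.

ω_d ≈ 0.362 rad/s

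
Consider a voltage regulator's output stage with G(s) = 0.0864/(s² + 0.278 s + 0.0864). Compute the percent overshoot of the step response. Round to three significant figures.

ω_n = √0.0864 = 0.294 rad/s; ζ = 0.278/(2·0.294) = 0.473.
Overshoot: exp(−π·0.473/√(1−0.473²)) = 0.185, i.e. 18.5%.

%OS ≈ 18.5%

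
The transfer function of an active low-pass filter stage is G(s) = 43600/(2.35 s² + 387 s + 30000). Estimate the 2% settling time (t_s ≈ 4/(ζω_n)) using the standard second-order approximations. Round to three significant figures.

t_s ≈ 0.0486 s

Dividing through by 2.35: denominator becomes s² + 164.7 s + 12770.
So ω_n = √12770 = 113 rad/s and ζ = 164.7/(2·113) = 0.729.
t_s ≈ 4/(ζω_n) = 0.0486 s.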